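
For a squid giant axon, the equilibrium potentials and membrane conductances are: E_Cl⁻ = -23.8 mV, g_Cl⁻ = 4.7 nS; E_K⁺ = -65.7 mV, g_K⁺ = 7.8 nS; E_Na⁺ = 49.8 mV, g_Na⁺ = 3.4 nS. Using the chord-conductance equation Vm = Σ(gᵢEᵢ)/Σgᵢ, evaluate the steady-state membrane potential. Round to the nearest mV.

-29 mV

Σ gᵢEᵢ = 4.7·(-23.8) + 7.8·(-65.7) + 3.4·(49.8) = -455.00
Σ gᵢ = 4.7 + 7.8 + 3.4 = 15.9
Vm = -455.00 / 15.9 = -28.62 mV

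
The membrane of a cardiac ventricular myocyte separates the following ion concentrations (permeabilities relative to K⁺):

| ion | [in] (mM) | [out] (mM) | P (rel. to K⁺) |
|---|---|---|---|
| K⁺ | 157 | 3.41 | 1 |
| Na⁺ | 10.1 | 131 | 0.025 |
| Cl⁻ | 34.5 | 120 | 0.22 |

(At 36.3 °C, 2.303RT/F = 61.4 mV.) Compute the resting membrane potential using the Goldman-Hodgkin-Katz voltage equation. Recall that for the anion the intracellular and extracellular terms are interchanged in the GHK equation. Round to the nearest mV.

-68 mV

Vm = 61.4 · log₁₀[(Σ P·[cation]ₒ + Σ P·[anion]ᵢ) / (Σ P·[cation]ᵢ + Σ P·[anion]ₒ)]
Numerator = 1×3.41 + 0.025×131 + 0.22×34.5 = 14.28
Denominator = 1×157 + 0.025×10.1 + 0.22×120 = 183.7
Vm = 61.4 · log₁₀(0.077728) = 61.4 × (-1.1094) = -68.12 mV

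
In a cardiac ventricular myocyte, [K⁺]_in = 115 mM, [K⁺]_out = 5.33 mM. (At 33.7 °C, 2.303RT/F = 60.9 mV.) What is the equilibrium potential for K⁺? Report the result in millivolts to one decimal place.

-81.2 mV

E = (60.9/z) · log₁₀([K⁺]_out/[K⁺]_in) with z = +1.
= (60.9/1) · log₁₀(5.33/115) = 60.90 · log₁₀(0.04635)
= 60.90 · (-1.3340) = -81.24 mV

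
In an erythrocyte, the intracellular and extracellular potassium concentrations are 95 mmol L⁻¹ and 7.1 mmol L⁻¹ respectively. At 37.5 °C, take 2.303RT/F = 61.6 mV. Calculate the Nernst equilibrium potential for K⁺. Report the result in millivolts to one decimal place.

-69.4 mV

E = (61.6/z) · log₁₀([K⁺]_out/[K⁺]_in) with z = +1.
= (61.6/1) · log₁₀(7.1/95) = 61.60 · log₁₀(0.07474)
= 61.60 · (-1.1265) = -69.39 mV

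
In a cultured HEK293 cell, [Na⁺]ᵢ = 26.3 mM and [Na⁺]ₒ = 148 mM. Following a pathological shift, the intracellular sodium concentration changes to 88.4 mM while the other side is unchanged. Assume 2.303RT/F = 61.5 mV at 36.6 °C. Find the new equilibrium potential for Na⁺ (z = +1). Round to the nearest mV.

After the shift: [Na⁺]_out = 148, [Na⁺]_in = 88.4 mM.
E_new = (61.5/1)·log₁₀(148/88.4) = 61.50 · (0.2238) = 13.76 mV

14 mV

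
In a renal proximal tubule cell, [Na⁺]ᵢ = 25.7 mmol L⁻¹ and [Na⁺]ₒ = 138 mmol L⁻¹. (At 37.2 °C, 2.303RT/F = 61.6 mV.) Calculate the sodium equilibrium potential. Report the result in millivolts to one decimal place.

E = (61.6/z) · log₁₀([Na⁺]_out/[Na⁺]_in) with z = +1.
= (61.6/1) · log₁₀(138/25.7) = 61.60 · log₁₀(5.37)
= 61.60 · (0.7299) = 44.96 mV

45.0 mV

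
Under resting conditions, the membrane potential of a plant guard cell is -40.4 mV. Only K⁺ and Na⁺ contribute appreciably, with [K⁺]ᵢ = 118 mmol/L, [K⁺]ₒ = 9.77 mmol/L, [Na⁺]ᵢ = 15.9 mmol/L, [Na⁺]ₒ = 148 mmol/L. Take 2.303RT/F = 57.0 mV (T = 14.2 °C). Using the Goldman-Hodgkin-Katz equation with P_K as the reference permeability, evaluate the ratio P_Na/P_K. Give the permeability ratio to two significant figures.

0.092

Let α = P_Na/P_K. GHK: Vm = 57.0·log₁₀[(Kₒ + α·Naₒ)/(Kᵢ + α·Naᵢ)].
10^(Vm/57.0) = 10^(-40.4/57.0) = 0.19554
So 0.19554·(Kᵢ + α·Naᵢ) = Kₒ + α·Naₒ → α = (0.19554·118.0 − 9.77) / (148.0 − 0.19554·15.9)
α = (23.07 − 9.77) / (148.0 − 3.109) = 13.3/144.9 = 0.09182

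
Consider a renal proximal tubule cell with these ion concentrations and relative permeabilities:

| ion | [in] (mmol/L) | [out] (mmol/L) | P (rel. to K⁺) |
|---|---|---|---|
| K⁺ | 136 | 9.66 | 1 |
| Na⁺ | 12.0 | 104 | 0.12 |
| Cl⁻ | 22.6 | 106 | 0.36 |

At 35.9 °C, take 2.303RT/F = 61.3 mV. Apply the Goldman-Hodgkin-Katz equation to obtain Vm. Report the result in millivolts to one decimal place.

Vm = 61.3 · log₁₀[(Σ P·[cation]ₒ + Σ P·[anion]ᵢ) / (Σ P·[cation]ᵢ + Σ P·[anion]ₒ)]
Numerator = 1×9.66 + 0.12×104 + 0.36×22.6 = 30.28
Denominator = 1×136 + 0.12×12.0 + 0.36×106 = 175.6
Vm = 61.3 · log₁₀(0.17241) = 61.3 × (-0.7634) = -46.80 mV

-46.8 mV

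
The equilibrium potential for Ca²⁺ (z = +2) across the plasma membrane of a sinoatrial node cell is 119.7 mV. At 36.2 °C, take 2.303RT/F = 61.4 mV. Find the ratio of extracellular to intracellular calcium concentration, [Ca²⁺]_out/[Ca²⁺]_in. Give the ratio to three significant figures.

7930

log₁₀([out]/[in]) = E·z/(61.4) = 119.7 × 2 / 61.4 = 3.8990
[out]/[in] = 10^(3.8990) = 7925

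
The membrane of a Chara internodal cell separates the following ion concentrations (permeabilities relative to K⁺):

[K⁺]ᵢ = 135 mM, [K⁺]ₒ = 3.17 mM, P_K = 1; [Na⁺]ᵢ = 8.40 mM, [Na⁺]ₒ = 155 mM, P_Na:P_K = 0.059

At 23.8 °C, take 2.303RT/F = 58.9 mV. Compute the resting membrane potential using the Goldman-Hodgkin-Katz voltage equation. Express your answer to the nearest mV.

-61 mV

Vm = 58.9 · log₁₀[(Σ P·[cation]ₒ + Σ P·[anion]ᵢ) / (Σ P·[cation]ᵢ + Σ P·[anion]ₒ)]
Numerator = 1×3.17 + 0.059×155 = 12.31
Denominator = 1×135 + 0.059×8.40 = 135.5
Vm = 58.9 · log₁₀(0.090889) = 58.9 × (-1.0415) = -61.34 mV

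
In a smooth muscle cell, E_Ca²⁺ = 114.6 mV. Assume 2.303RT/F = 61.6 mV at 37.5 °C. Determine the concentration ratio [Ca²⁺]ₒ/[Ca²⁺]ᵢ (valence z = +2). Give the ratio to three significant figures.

log₁₀([out]/[in]) = E·z/(61.6) = 114.6 × 2 / 61.6 = 3.7208
[out]/[in] = 10^(3.7208) = 5257

5260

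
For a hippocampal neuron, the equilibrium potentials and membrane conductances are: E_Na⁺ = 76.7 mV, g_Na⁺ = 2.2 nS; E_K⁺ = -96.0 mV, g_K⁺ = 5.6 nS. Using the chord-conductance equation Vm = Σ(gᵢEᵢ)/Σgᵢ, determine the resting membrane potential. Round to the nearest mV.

-47 mV

Σ gᵢEᵢ = 2.2·(76.7) + 5.6·(-96.0) = -368.86
Σ gᵢ = 2.2 + 5.6 = 7.8
Vm = -368.86 / 7.8 = -47.29 mV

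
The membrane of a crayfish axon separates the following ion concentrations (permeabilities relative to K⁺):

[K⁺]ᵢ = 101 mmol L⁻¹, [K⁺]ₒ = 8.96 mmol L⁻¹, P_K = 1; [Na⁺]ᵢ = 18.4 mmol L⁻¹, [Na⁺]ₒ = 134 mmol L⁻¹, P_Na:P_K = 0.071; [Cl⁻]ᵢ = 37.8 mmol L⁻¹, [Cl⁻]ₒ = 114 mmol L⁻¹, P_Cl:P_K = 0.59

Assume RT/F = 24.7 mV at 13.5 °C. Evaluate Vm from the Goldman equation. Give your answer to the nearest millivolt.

-35 mV

Vm = 24.7 · ln[(Σ P·[cation]ₒ + Σ P·[anion]ᵢ) / (Σ P·[cation]ᵢ + Σ P·[anion]ₒ)]
Numerator = 1×8.96 + 0.071×134 + 0.59×37.8 = 40.78
Denominator = 1×101 + 0.071×18.4 + 0.59×114 = 169.6
Vm = 24.7 · ln(0.24047) = 24.7 × (-1.4252) = -35.20 mV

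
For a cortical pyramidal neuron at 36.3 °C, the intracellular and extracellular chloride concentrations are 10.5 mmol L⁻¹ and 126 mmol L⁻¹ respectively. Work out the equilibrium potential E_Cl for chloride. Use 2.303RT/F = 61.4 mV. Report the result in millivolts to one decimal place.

E = (61.4/z) · log₁₀([Cl⁻]_out/[Cl⁻]_in) with z = -1.
For an anion, dividing by z = -1 reverses the sign.
= (61.4/-1) · log₁₀(126/10.5) = -61.40 · log₁₀(12)
= -61.40 · (1.0792) = -66.26 mV

-66.3 mV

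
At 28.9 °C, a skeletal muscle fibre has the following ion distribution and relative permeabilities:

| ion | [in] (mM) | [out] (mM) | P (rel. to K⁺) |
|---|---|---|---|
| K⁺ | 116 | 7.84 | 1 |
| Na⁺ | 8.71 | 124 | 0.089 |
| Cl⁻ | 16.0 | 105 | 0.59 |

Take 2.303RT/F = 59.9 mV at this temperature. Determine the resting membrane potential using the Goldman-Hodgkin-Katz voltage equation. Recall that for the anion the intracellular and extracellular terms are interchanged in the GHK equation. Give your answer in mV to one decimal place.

Vm = 59.9 · log₁₀[(Σ P·[cation]ₒ + Σ P·[anion]ᵢ) / (Σ P·[cation]ᵢ + Σ P·[anion]ₒ)]
Numerator = 1×7.84 + 0.089×124 + 0.59×16.0 = 28.32
Denominator = 1×116 + 0.089×8.71 + 0.59×105 = 178.7
Vm = 59.9 · log₁₀(0.15843) = 59.9 × (-0.8002) = -47.93 mV

-47.9 mV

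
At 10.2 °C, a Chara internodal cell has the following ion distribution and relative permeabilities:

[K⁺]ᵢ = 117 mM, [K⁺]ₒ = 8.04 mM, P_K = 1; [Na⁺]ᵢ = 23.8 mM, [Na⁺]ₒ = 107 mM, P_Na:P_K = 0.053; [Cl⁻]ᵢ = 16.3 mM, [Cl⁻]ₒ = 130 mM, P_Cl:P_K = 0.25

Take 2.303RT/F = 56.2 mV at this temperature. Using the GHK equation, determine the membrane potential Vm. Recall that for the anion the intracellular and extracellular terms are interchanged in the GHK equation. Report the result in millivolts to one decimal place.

-52.2 mV

Vm = 56.2 · log₁₀[(Σ P·[cation]ₒ + Σ P·[anion]ᵢ) / (Σ P·[cation]ᵢ + Σ P·[anion]ₒ)]
Numerator = 1×8.04 + 0.053×107 + 0.25×16.3 = 17.79
Denominator = 1×117 + 0.053×23.8 + 0.25×130 = 150.8
Vm = 56.2 · log₁₀(0.11797) = 56.2 × (-0.9282) = -52.17 mV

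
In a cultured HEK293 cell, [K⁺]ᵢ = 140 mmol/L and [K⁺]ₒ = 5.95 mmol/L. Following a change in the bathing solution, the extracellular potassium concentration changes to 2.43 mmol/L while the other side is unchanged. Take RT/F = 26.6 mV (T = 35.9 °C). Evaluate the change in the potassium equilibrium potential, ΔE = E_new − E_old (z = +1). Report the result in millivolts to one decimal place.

E_old = (26.6/1)·ln(5.95/140) = -84.01 mV
E_new = (26.6/1)·ln(2.43/140) = -107.83 mV
ΔE = -107.83 − (-84.01) = -23.82 mV

-23.8 mV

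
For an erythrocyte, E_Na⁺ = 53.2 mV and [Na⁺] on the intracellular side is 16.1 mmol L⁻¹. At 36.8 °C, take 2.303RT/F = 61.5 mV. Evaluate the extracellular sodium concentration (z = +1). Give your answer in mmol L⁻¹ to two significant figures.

120 mmol L⁻¹

Nernst: E = (61.5/1) · log₁₀([out]/[in]), so log₁₀([out]/[in]) = 53.2 × 1 / 61.5 = 0.8650.
[out]/[in] = 10^(0.8650) = 7.329.
[out] = 7.329 × 16.1 = 118 mmol L⁻¹.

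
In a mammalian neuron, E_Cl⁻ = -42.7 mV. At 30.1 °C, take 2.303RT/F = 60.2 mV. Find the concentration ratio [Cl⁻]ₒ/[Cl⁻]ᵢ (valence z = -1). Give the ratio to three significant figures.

log₁₀([out]/[in]) = E·z/(60.2) = -42.7 × -1 / 60.2 = 0.7093
[out]/[in] = 10^(0.7093) = 5.12

5.12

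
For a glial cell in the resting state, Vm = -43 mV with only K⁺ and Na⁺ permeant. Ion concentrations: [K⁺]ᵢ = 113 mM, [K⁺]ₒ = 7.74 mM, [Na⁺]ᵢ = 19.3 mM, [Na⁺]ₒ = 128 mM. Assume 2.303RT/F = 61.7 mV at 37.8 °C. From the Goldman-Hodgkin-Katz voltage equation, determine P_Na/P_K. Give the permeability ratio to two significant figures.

Let α = P_Na/P_K. GHK: Vm = 61.7·log₁₀[(Kₒ + α·Naₒ)/(Kᵢ + α·Naᵢ)].
10^(Vm/61.7) = 10^(-43.0/61.7) = 0.20095
So 0.20095·(Kᵢ + α·Naᵢ) = Kₒ + α·Naₒ → α = (0.20095·113.0 − 7.74) / (128.0 − 0.20095·19.3)
α = (22.71 − 7.74) / (128.0 − 3.878) = 14.97/124.1 = 0.1206

0.12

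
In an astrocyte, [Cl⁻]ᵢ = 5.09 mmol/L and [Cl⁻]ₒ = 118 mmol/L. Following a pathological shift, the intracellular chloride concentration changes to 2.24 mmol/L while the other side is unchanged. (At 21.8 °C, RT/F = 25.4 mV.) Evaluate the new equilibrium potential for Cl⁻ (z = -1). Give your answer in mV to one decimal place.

After the shift: [Cl⁻]_out = 118, [Cl⁻]_in = 2.24 mmol/L.
E_new = (25.4/-1)·ln(118/2.24) = -25.40 · (3.9642) = -100.69 mV

-100.7 mV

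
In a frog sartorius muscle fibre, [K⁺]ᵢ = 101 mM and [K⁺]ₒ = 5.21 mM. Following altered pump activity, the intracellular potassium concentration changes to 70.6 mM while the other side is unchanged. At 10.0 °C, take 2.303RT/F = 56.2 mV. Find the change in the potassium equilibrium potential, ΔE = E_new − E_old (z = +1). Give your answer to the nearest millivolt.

E_old = (56.2/1)·log₁₀(5.21/101) = -72.36 mV
E_new = (56.2/1)·log₁₀(5.21/70.6) = -63.62 mV
ΔE = -63.62 − (-72.36) = 8.74 mV

9 mV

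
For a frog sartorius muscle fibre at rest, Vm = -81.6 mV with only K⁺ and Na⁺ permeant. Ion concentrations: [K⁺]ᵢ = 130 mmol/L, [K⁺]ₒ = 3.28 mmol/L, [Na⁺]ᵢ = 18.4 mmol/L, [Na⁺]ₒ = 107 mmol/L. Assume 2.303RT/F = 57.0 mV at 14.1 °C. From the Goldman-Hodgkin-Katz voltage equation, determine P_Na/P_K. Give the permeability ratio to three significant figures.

Let α = P_Na/P_K. GHK: Vm = 57.0·log₁₀[(Kₒ + α·Naₒ)/(Kᵢ + α·Naᵢ)].
10^(Vm/57.0) = 10^(-81.6/57.0) = 0.037019
So 0.037019·(Kᵢ + α·Naᵢ) = Kₒ + α·Naₒ → α = (0.037019·130.0 − 3.28) / (107.0 − 0.037019·18.4)
α = (4.812 − 3.28) / (107.0 − 0.6811) = 1.532/106.3 = 0.01441

0.0144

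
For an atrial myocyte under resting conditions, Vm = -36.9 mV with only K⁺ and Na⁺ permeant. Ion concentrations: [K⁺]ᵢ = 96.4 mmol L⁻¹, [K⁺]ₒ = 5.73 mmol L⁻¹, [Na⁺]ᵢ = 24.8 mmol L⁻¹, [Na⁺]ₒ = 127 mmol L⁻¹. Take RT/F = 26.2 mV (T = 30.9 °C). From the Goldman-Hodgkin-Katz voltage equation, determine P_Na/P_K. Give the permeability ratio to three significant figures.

Let α = P_Na/P_K. GHK: Vm = 26.2·ln[(Kₒ + α·Naₒ)/(Kᵢ + α·Naᵢ)].
e^(Vm/26.2) = e^(-36.9/26.2) = 0.24453
So 0.24453·(Kᵢ + α·Naᵢ) = Kₒ + α·Naₒ → α = (0.24453·96.4 − 5.73) / (127.0 − 0.24453·24.8)
α = (23.57 − 5.73) / (127.0 − 6.064) = 17.84/120.9 = 0.1475

0.148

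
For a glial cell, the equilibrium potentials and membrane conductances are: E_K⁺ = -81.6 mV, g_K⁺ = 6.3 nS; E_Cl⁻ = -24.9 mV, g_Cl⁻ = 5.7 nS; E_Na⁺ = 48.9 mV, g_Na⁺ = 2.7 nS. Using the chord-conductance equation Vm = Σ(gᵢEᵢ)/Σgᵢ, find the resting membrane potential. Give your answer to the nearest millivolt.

-36 mV

Σ gᵢEᵢ = 6.3·(-81.6) + 5.7·(-24.9) + 2.7·(48.9) = -523.98
Σ gᵢ = 6.3 + 5.7 + 2.7 = 14.7
Vm = -523.98 / 14.7 = -35.64 mV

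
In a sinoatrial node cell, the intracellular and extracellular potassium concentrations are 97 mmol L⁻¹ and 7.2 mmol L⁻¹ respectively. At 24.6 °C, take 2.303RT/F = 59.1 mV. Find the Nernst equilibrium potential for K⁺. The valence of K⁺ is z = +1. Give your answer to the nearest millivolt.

E = (59.1/z) · log₁₀([K⁺]_out/[K⁺]_in) with z = +1.
= (59.1/1) · log₁₀(7.2/97) = 59.10 · log₁₀(0.07423)
= 59.10 · (-1.1294) = -66.75 mV

-67 mV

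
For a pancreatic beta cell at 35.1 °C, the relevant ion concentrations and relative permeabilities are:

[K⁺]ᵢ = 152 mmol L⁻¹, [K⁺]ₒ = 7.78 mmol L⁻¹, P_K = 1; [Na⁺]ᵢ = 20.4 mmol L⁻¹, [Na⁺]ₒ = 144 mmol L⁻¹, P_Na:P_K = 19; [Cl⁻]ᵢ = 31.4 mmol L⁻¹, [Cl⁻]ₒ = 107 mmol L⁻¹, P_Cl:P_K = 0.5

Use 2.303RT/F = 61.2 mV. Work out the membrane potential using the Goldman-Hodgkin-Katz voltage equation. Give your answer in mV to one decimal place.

Vm = 61.2 · log₁₀[(Σ P·[cation]ₒ + Σ P·[anion]ᵢ) / (Σ P·[cation]ᵢ + Σ P·[anion]ₒ)]
Numerator = 1×7.78 + 19×144 + 0.5×31.4 = 2759
Denominator = 1×152 + 19×20.4 + 0.5×107 = 593.1
Vm = 61.2 · log₁₀(4.6526) = 61.2 × (0.6677) = 40.86 mV

40.9 mV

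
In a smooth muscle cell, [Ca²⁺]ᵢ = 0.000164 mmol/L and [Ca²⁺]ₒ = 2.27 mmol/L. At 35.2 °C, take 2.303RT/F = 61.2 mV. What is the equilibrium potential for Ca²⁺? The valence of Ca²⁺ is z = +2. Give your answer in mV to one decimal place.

E = (61.2/z) · log₁₀([Ca²⁺]_out/[Ca²⁺]_in) with z = +2.
= (61.2/2) · log₁₀(2.27/0.000164) = 30.60 · log₁₀(1.384e+04)
= 30.60 · (4.1412) = 126.72 mV

126.7 mV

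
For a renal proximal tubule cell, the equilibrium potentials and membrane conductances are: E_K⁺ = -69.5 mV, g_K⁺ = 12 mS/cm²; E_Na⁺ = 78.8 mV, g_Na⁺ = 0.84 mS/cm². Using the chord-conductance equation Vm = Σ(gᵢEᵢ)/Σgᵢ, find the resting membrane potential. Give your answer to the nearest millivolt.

-60 mV

Σ gᵢEᵢ = 12·(-69.5) + 0.84·(78.8) = -767.81
Σ gᵢ = 12 + 0.84 = 12.84
Vm = -767.81 / 12.84 = -59.80 mV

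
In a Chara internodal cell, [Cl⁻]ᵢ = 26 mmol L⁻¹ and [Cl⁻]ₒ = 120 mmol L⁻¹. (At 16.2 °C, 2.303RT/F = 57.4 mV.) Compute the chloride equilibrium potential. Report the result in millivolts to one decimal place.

E = (57.4/z) · log₁₀([Cl⁻]_out/[Cl⁻]_in) with z = -1.
For an anion, dividing by z = -1 reverses the sign.
= (57.4/-1) · log₁₀(120/26) = -57.40 · log₁₀(4.615)
= -57.40 · (0.6642) = -38.13 mV

-38.1 mV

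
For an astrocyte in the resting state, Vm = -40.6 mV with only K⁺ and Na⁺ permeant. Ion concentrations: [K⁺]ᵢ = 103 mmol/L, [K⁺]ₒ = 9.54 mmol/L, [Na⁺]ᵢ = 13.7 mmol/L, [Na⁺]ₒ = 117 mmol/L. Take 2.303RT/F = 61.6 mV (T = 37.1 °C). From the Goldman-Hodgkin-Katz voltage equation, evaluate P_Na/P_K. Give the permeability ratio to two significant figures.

0.11

Let α = P_Na/P_K. GHK: Vm = 61.6·log₁₀[(Kₒ + α·Naₒ)/(Kᵢ + α·Naᵢ)].
10^(Vm/61.6) = 10^(-40.6/61.6) = 0.21923
So 0.21923·(Kᵢ + α·Naᵢ) = Kₒ + α·Naₒ → α = (0.21923·103.0 − 9.54) / (117.0 − 0.21923·13.7)
α = (22.58 − 9.54) / (117.0 − 3.004) = 13.04/114 = 0.1144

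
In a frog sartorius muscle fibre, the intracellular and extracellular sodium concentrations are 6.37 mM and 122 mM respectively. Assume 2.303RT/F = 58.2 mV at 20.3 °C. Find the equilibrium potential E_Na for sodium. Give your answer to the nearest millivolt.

E = (58.2/z) · log₁₀([Na⁺]_out/[Na⁺]_in) with z = +1.
= (58.2/1) · log₁₀(122/6.37) = 58.20 · log₁₀(19.15)
= 58.20 · (1.2822) = 74.63 mV

75 mV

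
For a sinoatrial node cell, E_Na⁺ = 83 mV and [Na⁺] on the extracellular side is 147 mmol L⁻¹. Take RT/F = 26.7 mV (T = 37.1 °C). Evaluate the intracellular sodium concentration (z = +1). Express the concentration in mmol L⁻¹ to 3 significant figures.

Nernst: E = (26.7/1) · ln([out]/[in]), so ln([out]/[in]) = 83.0 × 1 / 26.7 = 3.1086.
[out]/[in] = e^(3.1086) = 22.39.
[in] = 147 / 22.39 = 6.565 mmol L⁻¹.

6.57 mmol L⁻¹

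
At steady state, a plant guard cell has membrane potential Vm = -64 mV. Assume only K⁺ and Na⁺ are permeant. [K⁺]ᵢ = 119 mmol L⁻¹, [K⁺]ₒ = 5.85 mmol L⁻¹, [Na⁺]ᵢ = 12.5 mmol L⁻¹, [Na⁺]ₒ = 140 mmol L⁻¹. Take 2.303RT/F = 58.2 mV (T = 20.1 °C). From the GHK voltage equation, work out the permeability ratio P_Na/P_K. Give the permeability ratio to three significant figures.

0.0260

Let α = P_Na/P_K. GHK: Vm = 58.2·log₁₀[(Kₒ + α·Naₒ)/(Kᵢ + α·Naᵢ)].
10^(Vm/58.2) = 10^(-64.0/58.2) = 0.079496
So 0.079496·(Kᵢ + α·Naᵢ) = Kₒ + α·Naₒ → α = (0.079496·119.0 − 5.85) / (140.0 − 0.079496·12.5)
α = (9.46 − 5.85) / (140.0 − 0.9937) = 3.61/139 = 0.02597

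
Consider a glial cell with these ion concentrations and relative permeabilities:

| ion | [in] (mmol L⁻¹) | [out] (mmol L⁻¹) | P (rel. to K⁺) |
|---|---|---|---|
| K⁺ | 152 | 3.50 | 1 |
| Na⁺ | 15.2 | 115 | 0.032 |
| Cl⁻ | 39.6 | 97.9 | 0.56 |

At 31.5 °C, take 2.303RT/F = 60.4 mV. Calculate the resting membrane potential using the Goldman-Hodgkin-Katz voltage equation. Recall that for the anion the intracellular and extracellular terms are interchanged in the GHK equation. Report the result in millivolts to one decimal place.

Vm = 60.4 · log₁₀[(Σ P·[cation]ₒ + Σ P·[anion]ᵢ) / (Σ P·[cation]ᵢ + Σ P·[anion]ₒ)]
Numerator = 1×3.50 + 0.032×115 + 0.56×39.6 = 29.36
Denominator = 1×152 + 0.032×15.2 + 0.56×97.9 = 207.3
Vm = 60.4 · log₁₀(0.1416) = 60.4 × (-0.8489) = -51.28 mV

-51.3 mV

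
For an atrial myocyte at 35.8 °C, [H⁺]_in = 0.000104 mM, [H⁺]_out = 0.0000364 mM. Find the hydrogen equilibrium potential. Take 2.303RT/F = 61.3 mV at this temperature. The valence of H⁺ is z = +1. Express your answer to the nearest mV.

-28 mV

E = (61.3/z) · log₁₀([H⁺]_out/[H⁺]_in) with z = +1.
= (61.3/1) · log₁₀(0.0000364/0.000104) = 61.30 · log₁₀(0.35)
= 61.30 · (-0.4559) = -27.95 mV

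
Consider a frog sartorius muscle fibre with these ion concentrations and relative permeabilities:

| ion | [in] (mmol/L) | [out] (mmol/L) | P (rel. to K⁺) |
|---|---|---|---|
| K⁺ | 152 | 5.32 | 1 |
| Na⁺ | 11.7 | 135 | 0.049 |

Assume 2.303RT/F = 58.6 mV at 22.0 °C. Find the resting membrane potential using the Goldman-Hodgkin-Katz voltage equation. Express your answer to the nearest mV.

-65 mV

Vm = 58.6 · log₁₀[(Σ P·[cation]ₒ + Σ P·[anion]ᵢ) / (Σ P·[cation]ᵢ + Σ P·[anion]ₒ)]
Numerator = 1×5.32 + 0.049×135 = 11.94
Denominator = 1×152 + 0.049×11.7 = 152.6
Vm = 58.6 · log₁₀(0.078225) = 58.6 × (-1.1067) = -64.85 mV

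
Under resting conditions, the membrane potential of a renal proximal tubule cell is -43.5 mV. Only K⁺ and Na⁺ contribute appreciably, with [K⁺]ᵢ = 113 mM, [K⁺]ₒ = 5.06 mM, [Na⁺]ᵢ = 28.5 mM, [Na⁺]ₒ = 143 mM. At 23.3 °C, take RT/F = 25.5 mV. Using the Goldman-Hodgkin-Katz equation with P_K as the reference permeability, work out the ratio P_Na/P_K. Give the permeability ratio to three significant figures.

0.112

Let α = P_Na/P_K. GHK: Vm = 25.5·ln[(Kₒ + α·Naₒ)/(Kᵢ + α·Naᵢ)].
e^(Vm/25.5) = e^(-43.5/25.5) = 0.18161
So 0.18161·(Kᵢ + α·Naᵢ) = Kₒ + α·Naₒ → α = (0.18161·113.0 − 5.06) / (143.0 − 0.18161·28.5)
α = (20.52 − 5.06) / (143.0 − 5.176) = 15.46/137.8 = 0.1122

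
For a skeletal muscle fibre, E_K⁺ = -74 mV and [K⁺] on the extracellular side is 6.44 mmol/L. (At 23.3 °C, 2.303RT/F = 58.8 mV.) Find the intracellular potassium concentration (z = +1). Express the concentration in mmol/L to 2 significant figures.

120 mmol/L

Nernst: E = (58.8/1) · log₁₀([out]/[in]), so log₁₀([out]/[in]) = -74.0 × 1 / 58.8 = -1.2585.
[out]/[in] = 10^(-1.2585) = 0.05514.
[in] = 6.44 / 0.05514 = 116.8 mmol/L.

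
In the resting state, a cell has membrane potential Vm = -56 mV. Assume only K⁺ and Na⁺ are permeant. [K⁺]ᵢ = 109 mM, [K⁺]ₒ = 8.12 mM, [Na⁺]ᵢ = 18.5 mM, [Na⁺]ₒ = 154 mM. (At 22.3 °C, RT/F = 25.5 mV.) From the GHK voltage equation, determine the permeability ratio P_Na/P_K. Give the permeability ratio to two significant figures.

Let α = P_Na/P_K. GHK: Vm = 25.5·ln[(Kₒ + α·Naₒ)/(Kᵢ + α·Naᵢ)].
e^(Vm/25.5) = e^(-56.0/25.5) = 0.11124
So 0.11124·(Kᵢ + α·Naᵢ) = Kₒ + α·Naₒ → α = (0.11124·109.0 − 8.12) / (154.0 − 0.11124·18.5)
α = (12.13 − 8.12) / (154.0 − 2.058) = 4.005/151.9 = 0.02636

0.026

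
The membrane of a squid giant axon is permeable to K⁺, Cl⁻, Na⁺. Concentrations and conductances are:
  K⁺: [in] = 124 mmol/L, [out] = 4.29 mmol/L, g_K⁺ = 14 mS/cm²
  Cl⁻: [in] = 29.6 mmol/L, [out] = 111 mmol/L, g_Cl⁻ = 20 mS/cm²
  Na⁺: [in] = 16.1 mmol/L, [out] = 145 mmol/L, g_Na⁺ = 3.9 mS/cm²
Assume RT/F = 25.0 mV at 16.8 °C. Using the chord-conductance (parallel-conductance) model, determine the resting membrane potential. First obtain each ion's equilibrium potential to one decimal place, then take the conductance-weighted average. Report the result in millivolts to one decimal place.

-42.8 mV

E_K⁺ = (25.0/1)·ln(4.29/124) = -84.1 mV
E_Cl⁻ = (25.0/-1)·ln(111/29.6) = -33.0 mV
E_Na⁺ = (25.0/1)·ln(145/16.1) = 54.9 mV
Vm = (Σ gᵢEᵢ)/(Σ gᵢ) = (14·-84.1 + 20·-33.0 + 3.9·54.9) / (14 + 20 + 3.9)
= -1623.29 / 37.9 = -42.83 mV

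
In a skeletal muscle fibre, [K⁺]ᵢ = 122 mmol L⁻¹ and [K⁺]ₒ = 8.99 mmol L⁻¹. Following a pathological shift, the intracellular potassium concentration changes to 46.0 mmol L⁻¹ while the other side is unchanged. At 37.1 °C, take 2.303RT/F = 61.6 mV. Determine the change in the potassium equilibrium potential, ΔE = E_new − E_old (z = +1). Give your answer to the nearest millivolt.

E_old = (61.6/1)·log₁₀(8.99/122) = -69.77 mV
E_new = (61.6/1)·log₁₀(8.99/46.0) = -43.67 mV
ΔE = -43.67 − (-69.77) = 26.09 mV

26 mV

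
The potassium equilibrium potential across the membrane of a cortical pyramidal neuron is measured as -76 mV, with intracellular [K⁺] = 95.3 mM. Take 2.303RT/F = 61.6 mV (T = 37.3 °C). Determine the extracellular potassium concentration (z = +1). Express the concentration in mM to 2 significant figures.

Nernst: E = (61.6/1) · log₁₀([out]/[in]), so log₁₀([out]/[in]) = -76.0 × 1 / 61.6 = -1.2338.
[out]/[in] = 10^(-1.2338) = 0.05838.
[out] = 0.05838 × 95.3 = 5.563 mM.

5.6 mM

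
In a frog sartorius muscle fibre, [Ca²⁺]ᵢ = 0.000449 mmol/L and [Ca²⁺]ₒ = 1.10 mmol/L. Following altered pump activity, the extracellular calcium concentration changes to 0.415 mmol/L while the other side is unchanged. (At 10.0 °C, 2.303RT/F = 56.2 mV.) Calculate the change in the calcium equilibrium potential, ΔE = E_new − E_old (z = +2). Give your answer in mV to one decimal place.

-11.9 mV

E_old = (56.2/2)·log₁₀(1.10/0.000449) = 95.24 mV
E_new = (56.2/2)·log₁₀(0.415/0.000449) = 83.34 mV
ΔE = 83.34 − (95.24) = -11.90 mV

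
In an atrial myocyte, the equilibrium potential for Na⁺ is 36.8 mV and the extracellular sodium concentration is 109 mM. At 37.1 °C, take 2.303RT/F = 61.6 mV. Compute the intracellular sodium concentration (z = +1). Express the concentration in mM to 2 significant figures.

Nernst: E = (61.6/1) · log₁₀([out]/[in]), so log₁₀([out]/[in]) = 36.8 × 1 / 61.6 = 0.5974.
[out]/[in] = 10^(0.5974) = 3.957.
[in] = 109 / 3.957 = 27.54 mM.

28 mM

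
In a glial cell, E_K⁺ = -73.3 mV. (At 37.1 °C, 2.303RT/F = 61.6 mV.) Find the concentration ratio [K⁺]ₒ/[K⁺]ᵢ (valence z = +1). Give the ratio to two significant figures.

log₁₀([out]/[in]) = E·z/(61.6) = -73.3 × 1 / 61.6 = -1.1899
[out]/[in] = 10^(-1.1899) = 0.06458

0.065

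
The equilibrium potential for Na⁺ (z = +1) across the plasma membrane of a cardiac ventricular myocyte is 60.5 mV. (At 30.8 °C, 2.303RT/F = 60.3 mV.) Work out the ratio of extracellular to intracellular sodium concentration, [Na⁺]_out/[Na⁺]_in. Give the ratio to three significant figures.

log₁₀([out]/[in]) = E·z/(60.3) = 60.5 × 1 / 60.3 = 1.0033
[out]/[in] = 10^(1.0033) = 10.08

10.1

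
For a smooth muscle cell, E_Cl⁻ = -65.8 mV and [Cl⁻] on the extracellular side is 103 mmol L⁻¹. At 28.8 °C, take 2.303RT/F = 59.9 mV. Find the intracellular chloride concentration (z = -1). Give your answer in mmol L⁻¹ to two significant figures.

8.2 mmol L⁻¹

Nernst: E = (59.9/-1) · log₁₀([out]/[in]), so log₁₀([out]/[in]) = -65.8 × -1 / 59.9 = 1.0985.
[out]/[in] = 10^(1.0985) = 12.55.
[in] = 103 / 12.55 = 8.21 mmol L⁻¹.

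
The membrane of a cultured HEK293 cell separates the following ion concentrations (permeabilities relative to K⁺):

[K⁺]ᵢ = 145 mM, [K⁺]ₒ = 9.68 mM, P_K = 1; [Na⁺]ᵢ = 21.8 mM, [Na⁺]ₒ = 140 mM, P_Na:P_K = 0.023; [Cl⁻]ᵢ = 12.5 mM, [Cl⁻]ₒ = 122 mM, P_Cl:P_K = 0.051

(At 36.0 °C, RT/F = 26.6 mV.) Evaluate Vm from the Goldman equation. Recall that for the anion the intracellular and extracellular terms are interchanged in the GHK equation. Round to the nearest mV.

-64 mV

Vm = 26.6 · ln[(Σ P·[cation]ₒ + Σ P·[anion]ᵢ) / (Σ P·[cation]ᵢ + Σ P·[anion]ₒ)]
Numerator = 1×9.68 + 0.023×140 + 0.051×12.5 = 13.54
Denominator = 1×145 + 0.023×21.8 + 0.051×122 = 151.7
Vm = 26.6 · ln(0.089225) = 26.6 × (-2.4166) = -64.28 mV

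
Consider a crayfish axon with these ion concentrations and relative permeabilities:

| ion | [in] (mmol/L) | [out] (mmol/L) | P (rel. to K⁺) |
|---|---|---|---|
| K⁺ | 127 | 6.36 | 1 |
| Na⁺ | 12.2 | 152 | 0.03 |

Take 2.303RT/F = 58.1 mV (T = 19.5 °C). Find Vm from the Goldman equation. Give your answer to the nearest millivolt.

-62 mV

Vm = 58.1 · log₁₀[(Σ P·[cation]ₒ + Σ P·[anion]ᵢ) / (Σ P·[cation]ᵢ + Σ P·[anion]ₒ)]
Numerator = 1×6.36 + 0.03×152 = 10.92
Denominator = 1×127 + 0.03×12.2 = 127.4
Vm = 58.1 · log₁₀(0.085737) = 58.1 × (-1.0668) = -61.98 mV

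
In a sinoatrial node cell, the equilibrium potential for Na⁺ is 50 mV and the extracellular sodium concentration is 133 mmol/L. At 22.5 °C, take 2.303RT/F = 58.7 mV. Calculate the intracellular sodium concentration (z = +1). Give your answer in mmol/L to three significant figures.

18.7 mmol/L

Nernst: E = (58.7/1) · log₁₀([out]/[in]), so log₁₀([out]/[in]) = 50.0 × 1 / 58.7 = 0.8518.
[out]/[in] = 10^(0.8518) = 7.109.
[in] = 133 / 7.109 = 18.71 mmol/L.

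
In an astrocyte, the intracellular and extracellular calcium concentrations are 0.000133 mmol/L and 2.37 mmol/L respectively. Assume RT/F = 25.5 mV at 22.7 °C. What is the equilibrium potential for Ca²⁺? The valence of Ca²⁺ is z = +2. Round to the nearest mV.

E = (25.5/z) · ln([Ca²⁺]_out/[Ca²⁺]_in) with z = +2.
= (25.5/2) · ln(2.37/0.000133) = 12.75 · ln(1.782e+04)
= 12.75 · (9.7881) = 124.80 mV

125 mV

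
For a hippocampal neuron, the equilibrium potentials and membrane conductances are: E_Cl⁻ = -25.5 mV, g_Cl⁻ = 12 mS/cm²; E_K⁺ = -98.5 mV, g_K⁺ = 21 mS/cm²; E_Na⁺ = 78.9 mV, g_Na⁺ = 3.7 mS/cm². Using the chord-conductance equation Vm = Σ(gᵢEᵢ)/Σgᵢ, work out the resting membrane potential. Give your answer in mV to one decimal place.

-56.7 mV

Σ gᵢEᵢ = 12·(-25.5) + 21·(-98.5) + 3.7·(78.9) = -2082.57
Σ gᵢ = 12 + 21 + 3.7 = 36.7
Vm = -2082.57 / 36.7 = -56.75 mV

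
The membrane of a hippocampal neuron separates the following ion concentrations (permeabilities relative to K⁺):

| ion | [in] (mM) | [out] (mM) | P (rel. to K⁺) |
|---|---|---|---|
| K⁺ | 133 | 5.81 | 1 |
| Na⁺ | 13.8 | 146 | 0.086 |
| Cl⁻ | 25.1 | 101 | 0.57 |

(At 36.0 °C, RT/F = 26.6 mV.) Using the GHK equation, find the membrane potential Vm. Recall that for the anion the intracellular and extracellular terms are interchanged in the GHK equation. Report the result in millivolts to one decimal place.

Vm = 26.6 · ln[(Σ P·[cation]ₒ + Σ P·[anion]ᵢ) / (Σ P·[cation]ᵢ + Σ P·[anion]ₒ)]
Numerator = 1×5.81 + 0.086×146 + 0.57×25.1 = 32.67
Denominator = 1×133 + 0.086×13.8 + 0.57×101 = 191.8
Vm = 26.6 · ln(0.17039) = 26.6 × (-1.7697) = -47.07 mV

-47.1 mV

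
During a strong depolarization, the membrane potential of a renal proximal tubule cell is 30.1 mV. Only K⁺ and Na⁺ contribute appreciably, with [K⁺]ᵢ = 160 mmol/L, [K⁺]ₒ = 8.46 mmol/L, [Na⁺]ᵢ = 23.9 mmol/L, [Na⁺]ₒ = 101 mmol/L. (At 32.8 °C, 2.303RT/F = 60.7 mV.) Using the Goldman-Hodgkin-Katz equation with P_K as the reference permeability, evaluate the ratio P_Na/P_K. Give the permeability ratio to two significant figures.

Let α = P_Na/P_K. GHK: Vm = 60.7·log₁₀[(Kₒ + α·Naₒ)/(Kᵢ + α·Naᵢ)].
10^(Vm/60.7) = 10^(30.1/60.7) = 3.1324
So 3.1324·(Kᵢ + α·Naᵢ) = Kₒ + α·Naₒ → α = (3.1324·160.0 − 8.46) / (101.0 − 3.1324·23.9)
α = (501.2 − 8.46) / (101.0 − 74.87) = 492.7/26.13 = 18.85

19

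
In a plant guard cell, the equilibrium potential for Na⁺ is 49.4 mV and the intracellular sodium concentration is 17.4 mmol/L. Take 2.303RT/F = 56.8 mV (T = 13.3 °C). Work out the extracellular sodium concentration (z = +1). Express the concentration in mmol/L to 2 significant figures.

Nernst: E = (56.8/1) · log₁₀([out]/[in]), so log₁₀([out]/[in]) = 49.4 × 1 / 56.8 = 0.8697.
[out]/[in] = 10^(0.8697) = 7.408.
[out] = 7.408 × 17.4 = 128.9 mmol/L.

130 mmol/L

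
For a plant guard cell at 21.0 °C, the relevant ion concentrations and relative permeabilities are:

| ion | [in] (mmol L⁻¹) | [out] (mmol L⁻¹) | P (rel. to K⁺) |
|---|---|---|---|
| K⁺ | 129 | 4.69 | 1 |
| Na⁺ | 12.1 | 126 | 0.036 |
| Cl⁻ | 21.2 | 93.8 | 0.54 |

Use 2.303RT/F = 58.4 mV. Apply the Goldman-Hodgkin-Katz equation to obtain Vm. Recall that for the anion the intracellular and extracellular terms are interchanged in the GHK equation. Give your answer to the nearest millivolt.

Vm = 58.4 · log₁₀[(Σ P·[cation]ₒ + Σ P·[anion]ᵢ) / (Σ P·[cation]ᵢ + Σ P·[anion]ₒ)]
Numerator = 1×4.69 + 0.036×126 + 0.54×21.2 = 20.67
Denominator = 1×129 + 0.036×12.1 + 0.54×93.8 = 180.1
Vm = 58.4 · log₁₀(0.1148) = 58.4 × (-0.9401) = -54.90 mV

-55 mV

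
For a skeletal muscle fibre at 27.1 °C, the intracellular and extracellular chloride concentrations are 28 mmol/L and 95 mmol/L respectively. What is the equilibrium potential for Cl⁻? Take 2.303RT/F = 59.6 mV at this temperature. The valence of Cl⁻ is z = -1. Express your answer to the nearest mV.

-32 mV

E = (59.6/z) · log₁₀([Cl⁻]_out/[Cl⁻]_in) with z = -1.
For an anion, dividing by z = -1 reverses the sign.
= (59.6/-1) · log₁₀(95/28) = -59.60 · log₁₀(3.393)
= -59.60 · (0.5306) = -31.62 mV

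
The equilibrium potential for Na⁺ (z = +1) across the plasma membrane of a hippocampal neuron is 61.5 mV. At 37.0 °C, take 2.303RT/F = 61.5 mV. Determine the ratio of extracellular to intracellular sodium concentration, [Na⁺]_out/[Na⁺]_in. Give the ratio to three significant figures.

10.0

log₁₀([out]/[in]) = E·z/(61.5) = 61.5 × 1 / 61.5 = 1.0000
[out]/[in] = 10^(1.0000) = 10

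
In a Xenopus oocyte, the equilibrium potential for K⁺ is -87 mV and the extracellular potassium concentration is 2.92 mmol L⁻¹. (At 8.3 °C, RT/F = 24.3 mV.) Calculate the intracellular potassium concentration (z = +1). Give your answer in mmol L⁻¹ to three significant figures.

105 mmol L⁻¹

Nernst: E = (24.3/1) · ln([out]/[in]), so ln([out]/[in]) = -87.0 × 1 / 24.3 = -3.5802.
[out]/[in] = e^(-3.5802) = 0.02787.
[in] = 2.92 / 0.02787 = 104.8 mmol L⁻¹.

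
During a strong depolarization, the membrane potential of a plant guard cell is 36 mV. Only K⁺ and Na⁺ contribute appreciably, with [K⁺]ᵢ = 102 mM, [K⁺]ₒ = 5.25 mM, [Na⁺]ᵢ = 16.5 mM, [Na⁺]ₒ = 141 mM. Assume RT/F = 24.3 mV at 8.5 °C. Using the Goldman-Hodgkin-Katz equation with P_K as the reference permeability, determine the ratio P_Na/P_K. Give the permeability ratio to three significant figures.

Let α = P_Na/P_K. GHK: Vm = 24.3·ln[(Kₒ + α·Naₒ)/(Kᵢ + α·Naᵢ)].
e^(Vm/24.3) = e^(36.0/24.3) = 4.3995
So 4.3995·(Kᵢ + α·Naᵢ) = Kₒ + α·Naₒ → α = (4.3995·102.0 − 5.25) / (141.0 − 4.3995·16.5)
α = (448.7 − 5.25) / (141.0 − 72.59) = 443.5/68.41 = 6.483

6.48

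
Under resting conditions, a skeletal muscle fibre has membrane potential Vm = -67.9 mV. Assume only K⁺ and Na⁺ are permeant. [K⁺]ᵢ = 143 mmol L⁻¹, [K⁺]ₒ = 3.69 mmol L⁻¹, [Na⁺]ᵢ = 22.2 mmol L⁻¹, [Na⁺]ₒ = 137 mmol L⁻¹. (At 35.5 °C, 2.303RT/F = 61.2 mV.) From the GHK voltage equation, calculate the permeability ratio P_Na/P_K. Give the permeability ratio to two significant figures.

0.055

Let α = P_Na/P_K. GHK: Vm = 61.2·log₁₀[(Kₒ + α·Naₒ)/(Kᵢ + α·Naᵢ)].
10^(Vm/61.2) = 10^(-67.9/61.2) = 0.077718
So 0.077718·(Kᵢ + α·Naᵢ) = Kₒ + α·Naₒ → α = (0.077718·143.0 − 3.69) / (137.0 − 0.077718·22.2)
α = (11.11 − 3.69) / (137.0 − 1.725) = 7.424/135.3 = 0.05488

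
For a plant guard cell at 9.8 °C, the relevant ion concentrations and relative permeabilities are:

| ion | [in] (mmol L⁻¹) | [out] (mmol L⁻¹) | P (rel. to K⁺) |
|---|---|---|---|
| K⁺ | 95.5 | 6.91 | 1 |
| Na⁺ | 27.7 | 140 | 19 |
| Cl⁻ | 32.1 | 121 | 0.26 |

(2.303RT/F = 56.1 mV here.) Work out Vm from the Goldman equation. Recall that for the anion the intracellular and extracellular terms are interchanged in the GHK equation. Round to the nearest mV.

34 mV

Vm = 56.1 · log₁₀[(Σ P·[cation]ₒ + Σ P·[anion]ᵢ) / (Σ P·[cation]ᵢ + Σ P·[anion]ₒ)]
Numerator = 1×6.91 + 19×140 + 0.26×32.1 = 2675
Denominator = 1×95.5 + 19×27.7 + 0.26×121 = 653.3
Vm = 56.1 · log₁₀(4.0952) = 56.1 × (0.6123) = 34.35 mV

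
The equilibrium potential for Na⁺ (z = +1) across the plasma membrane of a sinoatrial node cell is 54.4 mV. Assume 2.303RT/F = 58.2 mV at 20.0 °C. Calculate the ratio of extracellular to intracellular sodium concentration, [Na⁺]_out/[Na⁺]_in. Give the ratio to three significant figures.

log₁₀([out]/[in]) = E·z/(58.2) = 54.4 × 1 / 58.2 = 0.9347
[out]/[in] = 10^(0.9347) = 8.604

8.60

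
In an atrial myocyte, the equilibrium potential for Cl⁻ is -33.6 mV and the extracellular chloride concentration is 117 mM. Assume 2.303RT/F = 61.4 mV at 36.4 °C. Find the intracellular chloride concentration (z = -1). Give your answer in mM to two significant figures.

Nernst: E = (61.4/-1) · log₁₀([out]/[in]), so log₁₀([out]/[in]) = -33.6 × -1 / 61.4 = 0.5472.
[out]/[in] = 10^(0.5472) = 3.526.
[in] = 117 / 3.526 = 33.19 mM.

33 mM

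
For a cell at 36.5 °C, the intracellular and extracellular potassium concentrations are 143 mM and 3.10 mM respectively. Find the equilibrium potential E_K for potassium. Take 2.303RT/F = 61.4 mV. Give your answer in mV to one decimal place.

-102.2 mV

E = (61.4/z) · log₁₀([K⁺]_out/[K⁺]_in) with z = +1.
= (61.4/1) · log₁₀(3.10/143) = 61.40 · log₁₀(0.02168)
= 61.40 · (-1.6640) = -102.17 mV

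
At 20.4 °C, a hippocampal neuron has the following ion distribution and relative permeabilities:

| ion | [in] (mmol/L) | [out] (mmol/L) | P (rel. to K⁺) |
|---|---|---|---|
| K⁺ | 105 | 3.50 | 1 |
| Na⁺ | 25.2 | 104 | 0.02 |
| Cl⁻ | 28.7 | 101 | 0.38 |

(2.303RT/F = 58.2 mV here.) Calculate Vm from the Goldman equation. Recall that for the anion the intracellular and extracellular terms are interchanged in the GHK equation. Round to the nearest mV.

Vm = 58.2 · log₁₀[(Σ P·[cation]ₒ + Σ P·[anion]ᵢ) / (Σ P·[cation]ᵢ + Σ P·[anion]ₒ)]
Numerator = 1×3.50 + 0.02×104 + 0.38×28.7 = 16.49
Denominator = 1×105 + 0.02×25.2 + 0.38×101 = 143.9
Vm = 58.2 · log₁₀(0.11458) = 58.2 × (-0.9409) = -54.76 mV

-55 mV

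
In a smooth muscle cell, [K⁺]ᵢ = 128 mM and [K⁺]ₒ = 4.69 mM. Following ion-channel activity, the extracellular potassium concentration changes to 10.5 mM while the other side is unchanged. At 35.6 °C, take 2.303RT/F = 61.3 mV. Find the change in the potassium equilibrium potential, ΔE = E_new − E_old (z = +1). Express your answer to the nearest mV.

21 mV

E_old = (61.3/1)·log₁₀(4.69/128) = -88.03 mV
E_new = (61.3/1)·log₁₀(10.5/128) = -66.57 mV
ΔE = -66.57 − (-88.03) = 21.46 mV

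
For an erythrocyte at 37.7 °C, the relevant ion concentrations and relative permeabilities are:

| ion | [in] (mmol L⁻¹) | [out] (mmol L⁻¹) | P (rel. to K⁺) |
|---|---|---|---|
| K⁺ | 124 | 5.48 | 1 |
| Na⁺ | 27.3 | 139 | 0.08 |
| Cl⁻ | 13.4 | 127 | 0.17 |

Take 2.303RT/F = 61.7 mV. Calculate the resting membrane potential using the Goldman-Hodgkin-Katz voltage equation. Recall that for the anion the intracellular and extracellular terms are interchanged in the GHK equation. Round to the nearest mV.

Vm = 61.7 · log₁₀[(Σ P·[cation]ₒ + Σ P·[anion]ᵢ) / (Σ P·[cation]ᵢ + Σ P·[anion]ₒ)]
Numerator = 1×5.48 + 0.08×139 + 0.17×13.4 = 18.88
Denominator = 1×124 + 0.08×27.3 + 0.17×127 = 147.8
Vm = 61.7 · log₁₀(0.12775) = 61.7 × (-0.8936) = -55.14 mV

-55 mV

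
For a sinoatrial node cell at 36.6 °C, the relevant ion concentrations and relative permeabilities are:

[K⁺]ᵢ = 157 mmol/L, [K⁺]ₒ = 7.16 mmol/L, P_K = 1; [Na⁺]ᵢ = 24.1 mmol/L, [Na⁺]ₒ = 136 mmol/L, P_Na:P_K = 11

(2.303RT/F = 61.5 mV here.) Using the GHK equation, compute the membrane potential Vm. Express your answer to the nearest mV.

Vm = 61.5 · log₁₀[(Σ P·[cation]ₒ + Σ P·[anion]ᵢ) / (Σ P·[cation]ᵢ + Σ P·[anion]ₒ)]
Numerator = 1×7.16 + 11×136 = 1503
Denominator = 1×157 + 11×24.1 = 422.1
Vm = 61.5 · log₁₀(3.5611) = 61.5 × (0.5516) = 33.92 mV

34 mV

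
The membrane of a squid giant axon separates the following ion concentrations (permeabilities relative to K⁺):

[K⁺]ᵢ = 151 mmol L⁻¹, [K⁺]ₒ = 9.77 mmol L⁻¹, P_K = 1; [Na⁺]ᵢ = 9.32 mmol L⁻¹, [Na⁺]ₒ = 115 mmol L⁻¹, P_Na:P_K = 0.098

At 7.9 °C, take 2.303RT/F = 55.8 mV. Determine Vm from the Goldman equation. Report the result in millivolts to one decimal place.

-47.9 mV

Vm = 55.8 · log₁₀[(Σ P·[cation]ₒ + Σ P·[anion]ᵢ) / (Σ P·[cation]ᵢ + Σ P·[anion]ₒ)]
Numerator = 1×9.77 + 0.098×115 = 21.04
Denominator = 1×151 + 0.098×9.32 = 151.9
Vm = 55.8 · log₁₀(0.1385) = 55.8 × (-0.8586) = -47.91 mV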